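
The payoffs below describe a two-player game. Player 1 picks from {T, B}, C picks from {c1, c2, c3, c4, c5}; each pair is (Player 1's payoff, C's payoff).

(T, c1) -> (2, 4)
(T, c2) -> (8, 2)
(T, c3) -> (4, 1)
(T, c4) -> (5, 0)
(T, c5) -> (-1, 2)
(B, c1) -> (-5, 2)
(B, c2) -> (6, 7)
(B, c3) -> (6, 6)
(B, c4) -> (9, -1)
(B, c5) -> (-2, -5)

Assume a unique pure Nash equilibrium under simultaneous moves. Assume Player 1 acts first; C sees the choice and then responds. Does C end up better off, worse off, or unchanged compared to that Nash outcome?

C best-responds to each possible Player 1 move:
- T: C compares 4, 2, 1, 0, 2 and picks c1; Player 1 would get 2.
- B: C compares 2, 7, 6, -1, -5 and picks c2; Player 1 would get 6.
Among 2, 6, the best is 6 at B. Subgame-perfect outcome: (B, c2) with payoffs (6, 7).
For the simultaneous game, intersect best replies.
Player 1's best replies: c1→T; c2→T; c3→B; c4→B; c5→T.
C's best replies: T→c1; B→c2.
The unique mutual best reply is (T, c1), giving (2, 4).
C earns 7 sequentially versus 4 at the Nash outcome: better off.

better off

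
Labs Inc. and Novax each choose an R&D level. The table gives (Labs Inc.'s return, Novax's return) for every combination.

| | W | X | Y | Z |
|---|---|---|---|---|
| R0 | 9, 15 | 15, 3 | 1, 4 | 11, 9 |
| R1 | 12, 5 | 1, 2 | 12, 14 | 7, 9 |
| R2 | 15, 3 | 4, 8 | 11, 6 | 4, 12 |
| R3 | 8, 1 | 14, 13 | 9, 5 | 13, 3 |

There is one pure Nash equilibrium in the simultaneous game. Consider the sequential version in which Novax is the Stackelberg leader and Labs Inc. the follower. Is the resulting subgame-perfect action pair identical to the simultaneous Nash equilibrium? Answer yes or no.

yes

Solve by backward induction (Novax leads).
- W: BR = R2, leader payoff 3.
- X: BR = R0, leader payoff 3.
- Y: BR = R1, leader payoff 14.
- Z: BR = R3, leader payoff 3.
Among 3, 3, 14, 3, the best is 14 at Y. Subgame-perfect outcome: (R1, Y) with payoffs (12, 14).
For the simultaneous game, intersect best replies.
Labs Inc.'s best replies: W→R2; X→R0; Y→R1; Z→R3.
Novax's best replies: R0→W; R1→Y; R2→Z; R3→X.
The unique mutual best reply is (R1, Y), giving (12, 14).
Sequential outcome (R1, Y) coincides with the Nash profile (R1, Y).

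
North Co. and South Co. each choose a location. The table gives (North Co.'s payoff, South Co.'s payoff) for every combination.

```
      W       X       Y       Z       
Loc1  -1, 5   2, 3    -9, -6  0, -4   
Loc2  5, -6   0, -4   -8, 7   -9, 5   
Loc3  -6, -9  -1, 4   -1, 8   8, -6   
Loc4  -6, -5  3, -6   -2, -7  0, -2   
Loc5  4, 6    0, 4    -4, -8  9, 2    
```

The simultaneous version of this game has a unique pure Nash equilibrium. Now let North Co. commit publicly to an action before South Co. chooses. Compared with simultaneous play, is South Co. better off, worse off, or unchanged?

worse off

Solve by backward induction (North Co. leads).
- Loc1: South Co. compares 5, 3, -6, -4 and picks W; North Co. would get -1.
- Loc2: South Co. compares -6, -4, 7, 5 and picks Y; North Co. would get -8.
- Loc3: South Co. compares -9, 4, 8, -6 and picks Y; North Co. would get -1.
- Loc4: South Co. compares -5, -6, -7, -2 and picks Z; North Co. would get 0.
- Loc5: South Co. compares 6, 4, -8, 2 and picks W; North Co. would get 4.
Among -1, -8, -1, 0, 4, the best is 4 at Loc5. Subgame-perfect outcome: (Loc5, W) with payoffs (4, 6).
For the simultaneous game, intersect best replies.
North Co.'s best replies: W→Loc2; X→Loc4; Y→Loc3; Z→Loc5.
South Co.'s best replies: Loc1→W; Loc2→Y; Loc3→Y; Loc4→Z; Loc5→W.
The unique mutual best reply is (Loc3, Y), giving (-1, 8).
South Co. earns 6 sequentially versus 8 at the Nash outcome: worse off.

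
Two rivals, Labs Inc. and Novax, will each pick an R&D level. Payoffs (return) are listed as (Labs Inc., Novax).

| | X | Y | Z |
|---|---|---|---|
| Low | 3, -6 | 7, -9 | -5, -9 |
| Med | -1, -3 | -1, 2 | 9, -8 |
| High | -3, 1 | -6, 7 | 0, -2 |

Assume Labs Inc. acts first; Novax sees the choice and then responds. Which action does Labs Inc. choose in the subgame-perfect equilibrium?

Solve by backward induction (Labs Inc. leads).
- Low: Novax compares -6, -9, -9 and picks X; Labs Inc. would get 3.
- Med: Novax compares -3, 2, -8 and picks Y; Labs Inc. would get -1.
- High: Novax compares 1, 7, -2 and picks Y; Labs Inc. would get -6.
Labs Inc.'s induced payoffs are 3, -1, -6, so Labs Inc. commits to Low. Subgame-perfect outcome: (Low, X) with payoffs (3, -6).

Low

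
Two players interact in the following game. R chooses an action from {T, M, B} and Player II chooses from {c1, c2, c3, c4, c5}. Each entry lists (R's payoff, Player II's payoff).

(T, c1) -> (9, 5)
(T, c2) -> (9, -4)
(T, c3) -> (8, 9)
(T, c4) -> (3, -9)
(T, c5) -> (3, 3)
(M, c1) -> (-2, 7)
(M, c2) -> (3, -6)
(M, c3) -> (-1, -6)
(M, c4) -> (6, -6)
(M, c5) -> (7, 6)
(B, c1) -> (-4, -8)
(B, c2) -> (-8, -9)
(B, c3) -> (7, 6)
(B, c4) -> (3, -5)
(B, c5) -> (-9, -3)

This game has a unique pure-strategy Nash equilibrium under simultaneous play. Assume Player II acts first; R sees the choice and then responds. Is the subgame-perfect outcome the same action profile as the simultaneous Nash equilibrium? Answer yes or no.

R best-responds to each possible Player II move:
- c1: BR = T, leader payoff 5.
- c2: BR = T, leader payoff -4.
- c3: BR = T, leader payoff 9.
- c4: BR = M, leader payoff -6.
- c5: BR = M, leader payoff 6.
Among 5, -4, 9, -6, 6, the best is 9 at c3. Subgame-perfect outcome: (T, c3) with payoffs (8, 9).
Under simultaneous play:
R's best replies: c1→T; c2→T; c3→T; c4→M; c5→M.
Player II's best replies: T→c3; M→c1; B→c3.
The unique mutual best reply is (T, c3), giving (8, 9).
Sequential outcome (T, c3) coincides with the Nash profile (T, c3).

yes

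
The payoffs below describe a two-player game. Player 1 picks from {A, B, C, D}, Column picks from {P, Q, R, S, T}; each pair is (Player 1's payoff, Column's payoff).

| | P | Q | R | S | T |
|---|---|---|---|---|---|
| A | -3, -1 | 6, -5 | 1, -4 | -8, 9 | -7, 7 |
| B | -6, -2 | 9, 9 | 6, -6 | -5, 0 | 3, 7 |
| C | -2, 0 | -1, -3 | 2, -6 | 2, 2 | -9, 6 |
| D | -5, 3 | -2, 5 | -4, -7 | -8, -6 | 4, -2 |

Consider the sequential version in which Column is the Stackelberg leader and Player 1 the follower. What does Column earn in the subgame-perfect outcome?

Work backward from Player 1's decision.
- P: Player 1 compares -3, -6, -2, -5 and picks C; Column would get 0.
- Q: Player 1 compares 6, 9, -1, -2 and picks B; Column would get 9.
- R: Player 1 compares 1, 6, 2, -4 and picks B; Column would get -6.
- S: Player 1 compares -8, -5, 2, -8 and picks C; Column would get 2.
- T: Player 1 compares -7, 3, -9, 4 and picks D; Column would get -2.
Among 0, 9, -6, 2, -2, the best is 9 at Q. Subgame-perfect outcome: (B, Q) with payoffs (9, 9).

9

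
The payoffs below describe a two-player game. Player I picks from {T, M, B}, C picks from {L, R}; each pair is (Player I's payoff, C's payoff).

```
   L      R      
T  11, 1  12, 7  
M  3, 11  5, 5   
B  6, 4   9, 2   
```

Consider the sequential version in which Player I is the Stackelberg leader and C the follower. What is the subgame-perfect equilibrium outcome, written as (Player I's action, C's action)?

(T, R)

Solve by backward induction (Player I leads).
- T → C plays R (best of 1, 7); Player I gets 12.
- M → C plays L (best of 11, 5); Player I gets 3.
- B → C plays L (best of 4, 2); Player I gets 6.
Among 12, 3, 6, the best is 12 at T. Subgame-perfect outcome: (T, R) with payoffs (12, 7).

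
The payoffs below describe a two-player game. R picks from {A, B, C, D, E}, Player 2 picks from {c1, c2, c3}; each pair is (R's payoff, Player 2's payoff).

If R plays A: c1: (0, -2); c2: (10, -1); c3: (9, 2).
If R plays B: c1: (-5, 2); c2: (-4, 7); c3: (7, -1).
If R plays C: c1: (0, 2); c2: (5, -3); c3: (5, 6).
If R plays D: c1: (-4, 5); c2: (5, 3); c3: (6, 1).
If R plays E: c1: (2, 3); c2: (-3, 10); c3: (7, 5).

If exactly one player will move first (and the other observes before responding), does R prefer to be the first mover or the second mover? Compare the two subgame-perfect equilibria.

If R leads: Player 2's best replies are A→c3, B→c2, C→c3, D→c1, E→c2; R's induced payoffs 9, -4, 5, -4, -3; outcome (A, c3), payoffs (9, 2).
If Player 2 leads: R's best replies are c1→E, c2→A, c3→A; Player 2's induced payoffs 3, -1, 2; outcome (E, c1), payoffs (2, 3).
R gets 9 moving first and 2 moving second, so R prefers to move first.

first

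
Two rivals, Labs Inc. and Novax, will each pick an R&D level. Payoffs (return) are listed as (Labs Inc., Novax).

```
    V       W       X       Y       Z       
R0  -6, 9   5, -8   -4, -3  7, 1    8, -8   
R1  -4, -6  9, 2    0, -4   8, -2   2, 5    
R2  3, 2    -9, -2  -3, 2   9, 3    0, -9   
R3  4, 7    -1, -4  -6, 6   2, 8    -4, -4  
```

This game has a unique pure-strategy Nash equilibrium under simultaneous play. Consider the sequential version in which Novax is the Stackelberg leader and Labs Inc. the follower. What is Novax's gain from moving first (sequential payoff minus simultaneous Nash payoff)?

Work backward from Labs Inc.'s decision.
- V: BR = R3, leader payoff 7.
- W: BR = R1, leader payoff 2.
- X: BR = R1, leader payoff -4.
- Y: BR = R2, leader payoff 3.
- Z: BR = R0, leader payoff -8.
Novax's induced payoffs are 7, 2, -4, 3, -8, so Novax commits to V. Subgame-perfect outcome: (R3, V) with payoffs (4, 7).
Under simultaneous play:
Labs Inc.'s best replies: V→R3; W→R1; X→R1; Y→R2; Z→R0.
Novax's best replies: R0→V; R1→Z; R2→Y; R3→Y.
Only (R2, Y) has each player best-responding; Nash payoffs (9, 3).
Novax's commitment gain: 7 − 3 = 4.

4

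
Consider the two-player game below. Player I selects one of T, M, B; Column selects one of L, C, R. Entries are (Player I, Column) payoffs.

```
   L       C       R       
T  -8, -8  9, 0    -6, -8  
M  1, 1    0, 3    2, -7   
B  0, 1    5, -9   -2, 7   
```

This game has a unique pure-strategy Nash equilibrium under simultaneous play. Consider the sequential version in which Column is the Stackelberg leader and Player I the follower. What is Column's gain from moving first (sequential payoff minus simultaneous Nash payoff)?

Backward induction with Column moving first.
- L → Player I plays M (best of -8, 1, 0); Column gets 1.
- C → Player I plays T (best of 9, 0, 5); Column gets 0.
- R → Player I plays M (best of -6, 2, -2); Column gets -7.
Column's induced payoffs are 1, 0, -7, so Column commits to L. Subgame-perfect outcome: (M, L) with payoffs (1, 1).
For the simultaneous game, intersect best replies.
Player I's best replies: L→M; C→T; R→M.
Column's best replies: T→C; M→C; B→R.
Only (T, C) has each player best-responding; Nash payoffs (9, 0).
Column's commitment gain: 1 − 0 = 1.

1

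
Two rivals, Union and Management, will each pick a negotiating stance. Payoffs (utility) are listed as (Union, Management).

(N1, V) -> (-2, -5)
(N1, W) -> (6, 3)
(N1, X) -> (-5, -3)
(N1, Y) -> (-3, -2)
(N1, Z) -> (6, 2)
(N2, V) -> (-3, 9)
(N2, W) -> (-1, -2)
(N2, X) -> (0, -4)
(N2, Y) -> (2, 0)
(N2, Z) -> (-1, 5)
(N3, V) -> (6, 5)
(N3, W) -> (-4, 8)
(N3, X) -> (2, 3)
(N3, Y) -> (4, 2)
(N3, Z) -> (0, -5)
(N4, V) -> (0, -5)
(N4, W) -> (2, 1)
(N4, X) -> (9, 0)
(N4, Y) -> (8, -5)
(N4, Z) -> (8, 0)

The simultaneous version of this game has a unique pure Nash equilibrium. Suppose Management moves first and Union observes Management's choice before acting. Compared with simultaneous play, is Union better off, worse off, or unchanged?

Union best-responds to each possible Management move:
- V: BR = N3, leader payoff 5.
- W: BR = N1, leader payoff 3.
- X: BR = N4, leader payoff 0.
- Y: BR = N4, leader payoff -5.
- Z: BR = N4, leader payoff 0.
Among 5, 3, 0, -5, 0, the best is 5 at V. Subgame-perfect outcome: (N3, V) with payoffs (6, 5).
Now find the simultaneous Nash equilibrium.
Union's best replies: V→N3; W→N1; X→N4; Y→N4; Z→N4.
Management's best replies: N1→W; N2→V; N3→W; N4→W.
The unique mutual best reply is (N1, W), giving (6, 3).
Union earns 6 sequentially versus 6 at the Nash outcome: unchanged.

unchanged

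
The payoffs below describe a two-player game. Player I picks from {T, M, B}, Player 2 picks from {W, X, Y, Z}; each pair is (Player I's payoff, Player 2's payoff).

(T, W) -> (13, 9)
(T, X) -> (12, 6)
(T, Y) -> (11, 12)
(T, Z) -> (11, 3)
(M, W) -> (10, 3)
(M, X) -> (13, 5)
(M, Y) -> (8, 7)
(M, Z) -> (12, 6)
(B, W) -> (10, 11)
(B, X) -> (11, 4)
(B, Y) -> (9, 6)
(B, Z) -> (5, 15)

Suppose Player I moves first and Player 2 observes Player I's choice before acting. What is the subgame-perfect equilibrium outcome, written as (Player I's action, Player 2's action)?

(T, Y)

Work backward from Player 2's decision.
- T: BR = Y, leader payoff 11.
- M: BR = Y, leader payoff 8.
- B: BR = Z, leader payoff 5.
Player I's induced payoffs are 11, 8, 5, so Player I commits to T. Subgame-perfect outcome: (T, Y) with payoffs (11, 12).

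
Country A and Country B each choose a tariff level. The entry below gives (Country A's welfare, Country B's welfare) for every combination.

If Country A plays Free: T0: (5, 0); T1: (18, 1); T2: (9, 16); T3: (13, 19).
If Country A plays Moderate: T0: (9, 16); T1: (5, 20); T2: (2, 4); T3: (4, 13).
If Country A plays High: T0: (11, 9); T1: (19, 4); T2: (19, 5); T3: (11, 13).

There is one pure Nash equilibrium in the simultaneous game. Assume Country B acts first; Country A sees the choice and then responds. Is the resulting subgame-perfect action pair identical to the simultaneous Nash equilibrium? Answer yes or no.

Solve by backward induction (Country B leads).
- T0: BR = High, leader payoff 9.
- T1: BR = High, leader payoff 4.
- T2: BR = High, leader payoff 5.
- T3: BR = Free, leader payoff 19.
Country B's induced payoffs are 9, 4, 5, 19, so Country B commits to T3. Subgame-perfect outcome: (Free, T3) with payoffs (13, 19).
For the simultaneous game, intersect best replies.
Country A's best replies: T0→High; T1→High; T2→High; T3→Free.
Country B's best replies: Free→T3; Moderate→T1; High→T3.
Only (Free, T3) has each player best-responding; Nash payoffs (13, 19).
Sequential outcome (Free, T3) coincides with the Nash profile (Free, T3).

yes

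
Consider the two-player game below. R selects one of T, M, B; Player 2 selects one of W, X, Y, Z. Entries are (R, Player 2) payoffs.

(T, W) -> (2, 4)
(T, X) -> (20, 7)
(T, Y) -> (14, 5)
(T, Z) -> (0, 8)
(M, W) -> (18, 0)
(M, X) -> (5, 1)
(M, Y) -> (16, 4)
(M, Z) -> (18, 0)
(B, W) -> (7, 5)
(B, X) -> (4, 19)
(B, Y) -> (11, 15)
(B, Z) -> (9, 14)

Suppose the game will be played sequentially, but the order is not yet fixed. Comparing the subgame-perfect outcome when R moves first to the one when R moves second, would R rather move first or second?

second

If R leads: Player 2's best replies are T→Z, M→Y, B→X; R's induced payoffs 0, 16, 4; outcome (M, Y), payoffs (16, 4).
If Player 2 leads: R's best replies are W→M, X→T, Y→M, Z→M; Player 2's induced payoffs 0, 7, 4, 0; outcome (T, X), payoffs (20, 7).
R gets 16 moving first and 20 moving second, so R prefers to move second.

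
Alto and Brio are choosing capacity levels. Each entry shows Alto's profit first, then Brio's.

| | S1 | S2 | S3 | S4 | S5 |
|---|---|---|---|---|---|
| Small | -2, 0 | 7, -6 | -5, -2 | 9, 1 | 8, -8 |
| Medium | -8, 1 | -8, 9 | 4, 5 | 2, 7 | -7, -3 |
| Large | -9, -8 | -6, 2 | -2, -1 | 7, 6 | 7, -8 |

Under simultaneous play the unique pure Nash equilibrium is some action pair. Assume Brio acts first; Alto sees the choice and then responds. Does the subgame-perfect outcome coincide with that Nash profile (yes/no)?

Work backward from Alto's decision.
- S1: Alto compares -2, -8, -9 and picks Small; Brio would get 0.
- S2: Alto compares 7, -8, -6 and picks Small; Brio would get -6.
- S3: Alto compares -5, 4, -2 and picks Medium; Brio would get 5.
- S4: Alto compares 9, 2, 7 and picks Small; Brio would get 1.
- S5: Alto compares 8, -7, 7 and picks Small; Brio would get -8.
Among 0, -6, 5, 1, -8, the best is 5 at S3. Subgame-perfect outcome: (Medium, S3) with payoffs (4, 5).
For the simultaneous game, intersect best replies.
Alto's best replies: S1→Small; S2→Small; S3→Medium; S4→Small; S5→Small.
Brio's best replies: Small→S4; Medium→S2; Large→S4.
Only (Small, S4) has each player best-responding; Nash payoffs (9, 1).
Sequential outcome (Medium, S3) differs from the Nash profile (Small, S4).

no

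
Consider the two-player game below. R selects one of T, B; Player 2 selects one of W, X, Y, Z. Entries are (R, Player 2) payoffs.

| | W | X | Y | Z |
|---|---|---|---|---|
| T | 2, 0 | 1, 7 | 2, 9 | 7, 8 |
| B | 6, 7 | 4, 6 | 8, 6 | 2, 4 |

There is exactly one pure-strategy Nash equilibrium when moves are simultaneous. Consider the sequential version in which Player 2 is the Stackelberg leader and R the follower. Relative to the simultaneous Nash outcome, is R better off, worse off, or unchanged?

better off

Work backward from R's decision.
- W: BR = B, leader payoff 7.
- X: BR = B, leader payoff 6.
- Y: BR = B, leader payoff 6.
- Z: BR = T, leader payoff 8.
Among 7, 6, 6, 8, the best is 8 at Z. Subgame-perfect outcome: (T, Z) with payoffs (7, 8).
For the simultaneous game, intersect best replies.
R's best replies: W→B; X→B; Y→B; Z→T.
Player 2's best replies: T→Y; B→W.
The unique mutual best reply is (B, W), giving (6, 7).
R earns 7 sequentially versus 6 at the Nash outcome: better off.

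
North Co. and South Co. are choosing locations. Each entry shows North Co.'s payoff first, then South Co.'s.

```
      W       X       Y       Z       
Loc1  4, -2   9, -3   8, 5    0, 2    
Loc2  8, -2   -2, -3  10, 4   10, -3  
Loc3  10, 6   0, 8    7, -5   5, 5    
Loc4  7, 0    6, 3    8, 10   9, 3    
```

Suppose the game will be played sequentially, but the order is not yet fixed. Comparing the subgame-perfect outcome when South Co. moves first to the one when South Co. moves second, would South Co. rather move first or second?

If North Co. leads: South Co.'s best replies are Loc1→Y, Loc2→Y, Loc3→X, Loc4→Y; North Co.'s induced payoffs 8, 10, 0, 8; outcome (Loc2, Y), payoffs (10, 4).
If South Co. leads: North Co.'s best replies are W→Loc3, X→Loc1, Y→Loc2, Z→Loc2; South Co.'s induced payoffs 6, -3, 4, -3; outcome (Loc3, W), payoffs (10, 6).
South Co. gets 6 moving first and 4 moving second, so South Co. prefers to move first.

first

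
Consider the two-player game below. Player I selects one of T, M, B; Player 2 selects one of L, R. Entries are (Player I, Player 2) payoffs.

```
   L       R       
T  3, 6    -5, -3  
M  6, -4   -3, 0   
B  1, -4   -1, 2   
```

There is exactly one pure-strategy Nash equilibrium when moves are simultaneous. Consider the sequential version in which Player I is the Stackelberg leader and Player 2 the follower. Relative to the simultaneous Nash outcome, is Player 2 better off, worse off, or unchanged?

better off

Solve by backward induction (Player I leads).
- T → Player 2 plays L (best of 6, -3); Player I gets 3.
- M → Player 2 plays R (best of -4, 0); Player I gets -3.
- B → Player 2 plays R (best of -4, 2); Player I gets -1.
Among 3, -3, -1, the best is 3 at T. Subgame-perfect outcome: (T, L) with payoffs (3, 6).
For the simultaneous game, intersect best replies.
Player I's best replies: L→M; R→B.
Player 2's best replies: T→L; M→R; B→R.
The unique mutual best reply is (B, R), giving (-1, 2).
Player 2 earns 6 sequentially versus 2 at the Nash outcome: better off.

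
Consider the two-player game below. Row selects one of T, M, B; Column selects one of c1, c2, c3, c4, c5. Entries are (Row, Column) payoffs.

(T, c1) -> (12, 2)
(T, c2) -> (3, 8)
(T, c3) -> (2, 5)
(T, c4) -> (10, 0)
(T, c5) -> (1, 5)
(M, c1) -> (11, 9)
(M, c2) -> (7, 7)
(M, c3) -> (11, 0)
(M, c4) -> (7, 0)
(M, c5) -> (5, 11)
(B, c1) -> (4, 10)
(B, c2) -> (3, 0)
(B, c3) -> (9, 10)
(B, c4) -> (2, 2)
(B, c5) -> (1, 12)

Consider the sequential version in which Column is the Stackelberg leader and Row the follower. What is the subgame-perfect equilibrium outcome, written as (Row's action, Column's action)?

(M, c5)

Solve by backward induction (Column leads).
- c1 → Row plays T (best of 12, 11, 4); Column gets 2.
- c2 → Row plays M (best of 3, 7, 3); Column gets 7.
- c3 → Row plays M (best of 2, 11, 9); Column gets 0.
- c4 → Row plays T (best of 10, 7, 2); Column gets 0.
- c5 → Row plays M (best of 1, 5, 1); Column gets 11.
Column's induced payoffs are 2, 7, 0, 0, 11, so Column commits to c5. Subgame-perfect outcome: (M, c5) with payoffs (5, 11).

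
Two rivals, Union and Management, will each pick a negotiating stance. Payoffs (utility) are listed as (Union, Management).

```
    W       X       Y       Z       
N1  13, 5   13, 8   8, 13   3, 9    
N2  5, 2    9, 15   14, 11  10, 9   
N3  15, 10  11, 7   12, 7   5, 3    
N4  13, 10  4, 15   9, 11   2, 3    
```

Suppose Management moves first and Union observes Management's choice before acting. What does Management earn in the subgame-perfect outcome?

Work backward from Union's decision.
- W: BR = N3, leader payoff 10.
- X: BR = N1, leader payoff 8.
- Y: BR = N2, leader payoff 11.
- Z: BR = N2, leader payoff 9.
Maximizing over 10, 8, 11, 9, Management chooses Y. Subgame-perfect outcome: (N2, Y) with payoffs (14, 11).

11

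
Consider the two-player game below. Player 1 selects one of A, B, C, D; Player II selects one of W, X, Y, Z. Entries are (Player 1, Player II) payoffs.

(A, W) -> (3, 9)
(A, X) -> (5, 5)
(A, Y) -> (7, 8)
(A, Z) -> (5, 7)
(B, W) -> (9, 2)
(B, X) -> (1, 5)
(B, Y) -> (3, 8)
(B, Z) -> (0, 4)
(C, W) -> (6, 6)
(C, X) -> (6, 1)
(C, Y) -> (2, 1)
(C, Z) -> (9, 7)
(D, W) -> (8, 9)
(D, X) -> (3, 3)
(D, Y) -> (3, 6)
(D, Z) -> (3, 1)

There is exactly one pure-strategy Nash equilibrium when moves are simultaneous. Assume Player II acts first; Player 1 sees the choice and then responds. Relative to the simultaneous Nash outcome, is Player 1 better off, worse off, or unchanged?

Solve by backward induction (Player II leads).
- W: Player 1 compares 3, 9, 6, 8 and picks B; Player II would get 2.
- X: Player 1 compares 5, 1, 6, 3 and picks C; Player II would get 1.
- Y: Player 1 compares 7, 3, 2, 3 and picks A; Player II would get 8.
- Z: Player 1 compares 5, 0, 9, 3 and picks C; Player II would get 7.
Maximizing over 2, 1, 8, 7, Player II chooses Y. Subgame-perfect outcome: (A, Y) with payoffs (7, 8).
For the simultaneous game, intersect best replies.
Player 1's best replies: W→B; X→C; Y→A; Z→C.
Player II's best replies: A→W; B→Y; C→Z; D→W.
Only (C, Z) has each player best-responding; Nash payoffs (9, 7).
Player 1 earns 7 sequentially versus 9 at the Nash outcome: worse off.

worse off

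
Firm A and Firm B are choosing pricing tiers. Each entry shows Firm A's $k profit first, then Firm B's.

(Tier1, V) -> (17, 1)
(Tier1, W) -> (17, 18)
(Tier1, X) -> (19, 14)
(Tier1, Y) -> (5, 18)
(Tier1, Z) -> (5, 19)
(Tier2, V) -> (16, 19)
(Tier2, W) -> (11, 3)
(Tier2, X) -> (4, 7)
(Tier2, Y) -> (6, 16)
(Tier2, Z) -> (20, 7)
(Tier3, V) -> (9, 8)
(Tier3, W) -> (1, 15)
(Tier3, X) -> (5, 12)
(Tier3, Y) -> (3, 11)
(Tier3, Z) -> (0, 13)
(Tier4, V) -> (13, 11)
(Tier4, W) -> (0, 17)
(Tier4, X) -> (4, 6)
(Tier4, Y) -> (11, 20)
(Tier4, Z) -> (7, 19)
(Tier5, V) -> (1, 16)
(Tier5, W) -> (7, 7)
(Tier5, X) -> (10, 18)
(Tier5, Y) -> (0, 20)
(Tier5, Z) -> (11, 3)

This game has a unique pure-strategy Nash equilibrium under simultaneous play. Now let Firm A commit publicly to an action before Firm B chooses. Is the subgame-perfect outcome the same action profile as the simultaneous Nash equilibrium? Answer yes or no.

Firm B best-responds to each possible Firm A move:
- Tier1: Firm B compares 1, 18, 14, 18, 19 and picks Z; Firm A would get 5.
- Tier2: Firm B compares 19, 3, 7, 16, 7 and picks V; Firm A would get 16.
- Tier3: Firm B compares 8, 15, 12, 11, 13 and picks W; Firm A would get 1.
- Tier4: Firm B compares 11, 17, 6, 20, 19 and picks Y; Firm A would get 11.
- Tier5: Firm B compares 16, 7, 18, 20, 3 and picks Y; Firm A would get 0.
Maximizing over 5, 16, 1, 11, 0, Firm A chooses Tier2. Subgame-perfect outcome: (Tier2, V) with payoffs (16, 19).
Now find the simultaneous Nash equilibrium.
Firm A's best replies: V→Tier1; W→Tier1; X→Tier1; Y→Tier4; Z→Tier2.
Firm B's best replies: Tier1→Z; Tier2→V; Tier3→W; Tier4→Y; Tier5→Y.
The unique mutual best reply is (Tier4, Y), giving (11, 20).
Sequential outcome (Tier2, V) differs from the Nash profile (Tier4, Y).

no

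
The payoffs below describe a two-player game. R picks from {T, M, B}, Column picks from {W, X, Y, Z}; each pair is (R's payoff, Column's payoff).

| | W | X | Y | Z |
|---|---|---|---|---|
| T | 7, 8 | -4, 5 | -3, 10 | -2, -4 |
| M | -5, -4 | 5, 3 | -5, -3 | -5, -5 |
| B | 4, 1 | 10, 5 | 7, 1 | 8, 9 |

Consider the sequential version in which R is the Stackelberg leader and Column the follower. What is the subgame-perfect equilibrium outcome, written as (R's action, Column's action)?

Work backward from Column's decision.
- T → Column plays Y (best of 8, 5, 10, -4); R gets -3.
- M → Column plays X (best of -4, 3, -3, -5); R gets 5.
- B → Column plays Z (best of 1, 5, 1, 9); R gets 8.
Among -3, 5, 8, the best is 8 at B. Subgame-perfect outcome: (B, Z) with payoffs (8, 9).

(B, Z)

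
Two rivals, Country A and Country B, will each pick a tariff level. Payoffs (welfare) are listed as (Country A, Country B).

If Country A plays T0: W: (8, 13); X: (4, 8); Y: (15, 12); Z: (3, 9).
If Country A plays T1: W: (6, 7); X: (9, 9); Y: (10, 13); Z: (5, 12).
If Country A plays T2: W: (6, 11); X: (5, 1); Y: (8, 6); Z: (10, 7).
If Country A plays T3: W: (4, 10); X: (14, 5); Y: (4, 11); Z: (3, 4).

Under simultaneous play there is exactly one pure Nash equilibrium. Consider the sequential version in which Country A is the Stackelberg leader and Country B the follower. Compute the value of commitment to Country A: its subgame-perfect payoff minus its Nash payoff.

Work backward from Country B's decision.
- T0: BR = W, leader payoff 8.
- T1: BR = Y, leader payoff 10.
- T2: BR = W, leader payoff 6.
- T3: BR = Y, leader payoff 4.
Country A's induced payoffs are 8, 10, 6, 4, so Country A commits to T1. Subgame-perfect outcome: (T1, Y) with payoffs (10, 13).
Under simultaneous play:
Country A's best replies: W→T0; X→T3; Y→T0; Z→T2.
Country B's best replies: T0→W; T1→Y; T2→W; T3→Y.
The unique mutual best reply is (T0, W), giving (8, 13).
Country A's commitment gain: 10 − 8 = 2.

2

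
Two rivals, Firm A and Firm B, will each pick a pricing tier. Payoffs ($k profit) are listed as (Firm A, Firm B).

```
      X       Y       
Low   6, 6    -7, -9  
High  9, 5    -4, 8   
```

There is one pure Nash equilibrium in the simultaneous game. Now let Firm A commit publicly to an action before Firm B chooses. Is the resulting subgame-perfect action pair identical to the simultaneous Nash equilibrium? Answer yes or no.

Work backward from Firm B's decision.
- Low → Firm B plays X (best of 6, -9); Firm A gets 6.
- High → Firm B plays Y (best of 5, 8); Firm A gets -4.
Maximizing over 6, -4, Firm A chooses Low. Subgame-perfect outcome: (Low, X) with payoffs (6, 6).
Now find the simultaneous Nash equilibrium.
Firm A's best replies: X→High; Y→High.
Firm B's best replies: Low→X; High→Y.
The unique mutual best reply is (High, Y), giving (-4, 8).
Sequential outcome (Low, X) differs from the Nash profile (High, Y).

no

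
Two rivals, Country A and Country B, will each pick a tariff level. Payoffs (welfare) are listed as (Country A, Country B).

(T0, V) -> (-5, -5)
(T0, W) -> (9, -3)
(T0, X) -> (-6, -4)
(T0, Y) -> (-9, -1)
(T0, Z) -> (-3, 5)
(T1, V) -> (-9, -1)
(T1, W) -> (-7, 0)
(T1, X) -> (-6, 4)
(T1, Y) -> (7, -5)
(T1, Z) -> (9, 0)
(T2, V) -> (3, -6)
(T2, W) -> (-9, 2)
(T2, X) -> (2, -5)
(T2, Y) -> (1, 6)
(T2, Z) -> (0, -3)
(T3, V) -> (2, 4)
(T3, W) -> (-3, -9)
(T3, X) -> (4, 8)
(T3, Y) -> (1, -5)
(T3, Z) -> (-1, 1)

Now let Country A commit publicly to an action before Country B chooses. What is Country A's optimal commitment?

T3

Backward induction with Country A moving first.
- T0: Country B compares -5, -3, -4, -1, 5 and picks Z; Country A would get -3.
- T1: Country B compares -1, 0, 4, -5, 0 and picks X; Country A would get -6.
- T2: Country B compares -6, 2, -5, 6, -3 and picks Y; Country A would get 1.
- T3: Country B compares 4, -9, 8, -5, 1 and picks X; Country A would get 4.
Among -3, -6, 1, 4, the best is 4 at T3. Subgame-perfect outcome: (T3, X) with payoffs (4, 8).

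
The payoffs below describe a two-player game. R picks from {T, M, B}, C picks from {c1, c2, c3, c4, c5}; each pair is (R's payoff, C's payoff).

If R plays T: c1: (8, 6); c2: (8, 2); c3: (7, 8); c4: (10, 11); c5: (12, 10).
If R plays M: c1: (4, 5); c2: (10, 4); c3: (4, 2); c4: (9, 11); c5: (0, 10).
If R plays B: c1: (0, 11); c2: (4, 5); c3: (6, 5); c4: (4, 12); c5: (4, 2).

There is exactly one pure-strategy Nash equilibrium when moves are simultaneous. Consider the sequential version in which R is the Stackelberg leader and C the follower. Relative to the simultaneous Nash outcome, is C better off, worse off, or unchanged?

C best-responds to each possible R move:
- T → C plays c4 (best of 6, 2, 8, 11, 10); R gets 10.
- M → C plays c4 (best of 5, 4, 2, 11, 10); R gets 9.
- B → C plays c4 (best of 11, 5, 5, 12, 2); R gets 4.
R's induced payoffs are 10, 9, 4, so R commits to T. Subgame-perfect outcome: (T, c4) with payoffs (10, 11).
Now find the simultaneous Nash equilibrium.
R's best replies: c1→T; c2→M; c3→T; c4→T; c5→T.
C's best replies: T→c4; M→c4; B→c4.
The unique mutual best reply is (T, c4), giving (10, 11).
C earns 11 sequentially versus 11 at the Nash outcome: unchanged.

unchanged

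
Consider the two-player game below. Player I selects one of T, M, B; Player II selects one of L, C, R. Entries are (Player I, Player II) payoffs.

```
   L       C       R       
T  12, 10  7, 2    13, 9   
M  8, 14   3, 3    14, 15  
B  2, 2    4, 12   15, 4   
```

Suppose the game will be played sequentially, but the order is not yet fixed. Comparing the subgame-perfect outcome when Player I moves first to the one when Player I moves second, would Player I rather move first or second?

first

If Player I leads: Player II's best replies are T→L, M→R, B→C; Player I's induced payoffs 12, 14, 4; outcome (M, R), payoffs (14, 15).
If Player II leads: Player I's best replies are L→T, C→T, R→B; Player II's induced payoffs 10, 2, 4; outcome (T, L), payoffs (12, 10).
Player I gets 14 moving first and 12 moving second, so Player I prefers to move first.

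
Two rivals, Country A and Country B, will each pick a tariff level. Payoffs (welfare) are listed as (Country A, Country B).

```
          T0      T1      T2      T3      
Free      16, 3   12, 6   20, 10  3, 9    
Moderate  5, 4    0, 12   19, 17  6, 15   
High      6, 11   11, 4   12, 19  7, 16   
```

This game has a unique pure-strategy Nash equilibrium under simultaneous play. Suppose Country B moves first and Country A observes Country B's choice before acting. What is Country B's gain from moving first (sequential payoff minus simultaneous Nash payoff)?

Country A best-responds to each possible Country B move:
- T0 → Country A plays Free (best of 16, 5, 6); Country B gets 3.
- T1 → Country A plays Free (best of 12, 0, 11); Country B gets 6.
- T2 → Country A plays Free (best of 20, 19, 12); Country B gets 10.
- T3 → Country A plays High (best of 3, 6, 7); Country B gets 16.
Country B's induced payoffs are 3, 6, 10, 16, so Country B commits to T3. Subgame-perfect outcome: (High, T3) with payoffs (7, 16).
Now find the simultaneous Nash equilibrium.
Country A's best replies: T0→Free; T1→Free; T2→Free; T3→High.
Country B's best replies: Free→T2; Moderate→T2; High→T2.
Only (Free, T2) has each player best-responding; Nash payoffs (20, 10).
Country B's commitment gain: 16 − 10 = 6.

6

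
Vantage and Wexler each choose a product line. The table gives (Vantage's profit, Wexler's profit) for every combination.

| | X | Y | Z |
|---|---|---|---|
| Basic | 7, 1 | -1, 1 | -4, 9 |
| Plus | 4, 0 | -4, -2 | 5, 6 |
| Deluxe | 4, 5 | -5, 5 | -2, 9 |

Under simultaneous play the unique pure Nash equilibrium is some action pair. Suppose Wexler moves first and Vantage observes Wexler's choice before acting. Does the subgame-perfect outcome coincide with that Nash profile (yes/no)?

yes

Work backward from Vantage's decision.
- X: BR = Basic, leader payoff 1.
- Y: BR = Basic, leader payoff 1.
- Z: BR = Plus, leader payoff 6.
Among 1, 1, 6, the best is 6 at Z. Subgame-perfect outcome: (Plus, Z) with payoffs (5, 6).
Now find the simultaneous Nash equilibrium.
Vantage's best replies: X→Basic; Y→Basic; Z→Plus.
Wexler's best replies: Basic→Z; Plus→Z; Deluxe→Z.
Only (Plus, Z) has each player best-responding; Nash payoffs (5, 6).
Sequential outcome (Plus, Z) coincides with the Nash profile (Plus, Z).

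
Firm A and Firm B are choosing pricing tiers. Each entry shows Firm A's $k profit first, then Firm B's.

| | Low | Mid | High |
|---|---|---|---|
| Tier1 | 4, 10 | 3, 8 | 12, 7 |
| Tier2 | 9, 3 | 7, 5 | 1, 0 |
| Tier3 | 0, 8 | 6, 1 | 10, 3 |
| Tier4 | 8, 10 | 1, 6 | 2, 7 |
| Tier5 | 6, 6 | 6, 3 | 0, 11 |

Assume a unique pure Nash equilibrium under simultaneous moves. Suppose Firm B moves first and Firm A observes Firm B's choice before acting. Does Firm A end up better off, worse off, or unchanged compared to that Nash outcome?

better off

Solve by backward induction (Firm B leads).
- Low: BR = Tier2, leader payoff 3.
- Mid: BR = Tier2, leader payoff 5.
- High: BR = Tier1, leader payoff 7.
Maximizing over 3, 5, 7, Firm B chooses High. Subgame-perfect outcome: (Tier1, High) with payoffs (12, 7).
For the simultaneous game, intersect best replies.
Firm A's best replies: Low→Tier2; Mid→Tier2; High→Tier1.
Firm B's best replies: Tier1→Low; Tier2→Mid; Tier3→Low; Tier4→Low; Tier5→High.
Only (Tier2, Mid) has each player best-responding; Nash payoffs (7, 5).
Firm A earns 12 sequentially versus 7 at the Nash outcome: better off.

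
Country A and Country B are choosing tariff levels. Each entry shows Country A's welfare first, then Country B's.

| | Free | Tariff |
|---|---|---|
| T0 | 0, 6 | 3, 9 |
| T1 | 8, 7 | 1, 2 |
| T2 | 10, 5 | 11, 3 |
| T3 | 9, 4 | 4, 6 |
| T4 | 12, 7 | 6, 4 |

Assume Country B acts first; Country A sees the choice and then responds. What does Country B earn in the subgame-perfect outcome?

Backward induction with Country B moving first.
- Free → Country A plays T4 (best of 0, 8, 10, 9, 12); Country B gets 7.
- Tariff → Country A plays T2 (best of 3, 1, 11, 4, 6); Country B gets 3.
Among 7, 3, the best is 7 at Free. Subgame-perfect outcome: (T4, Free) with payoffs (12, 7).

7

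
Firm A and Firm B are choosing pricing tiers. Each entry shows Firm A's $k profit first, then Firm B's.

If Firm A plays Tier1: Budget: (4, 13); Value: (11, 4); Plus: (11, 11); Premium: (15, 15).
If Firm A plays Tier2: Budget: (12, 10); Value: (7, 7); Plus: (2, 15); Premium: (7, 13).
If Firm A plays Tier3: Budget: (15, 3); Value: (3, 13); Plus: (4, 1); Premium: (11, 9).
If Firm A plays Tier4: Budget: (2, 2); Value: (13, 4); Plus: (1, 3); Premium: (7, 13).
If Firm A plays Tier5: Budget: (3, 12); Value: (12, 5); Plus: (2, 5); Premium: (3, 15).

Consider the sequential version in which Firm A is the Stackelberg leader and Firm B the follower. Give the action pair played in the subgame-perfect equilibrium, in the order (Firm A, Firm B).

(Tier1, Premium)

Backward induction with Firm A moving first.
- Tier1 → Firm B plays Premium (best of 13, 4, 11, 15); Firm A gets 15.
- Tier2 → Firm B plays Plus (best of 10, 7, 15, 13); Firm A gets 2.
- Tier3 → Firm B plays Value (best of 3, 13, 1, 9); Firm A gets 3.
- Tier4 → Firm B plays Premium (best of 2, 4, 3, 13); Firm A gets 7.
- Tier5 → Firm B plays Premium (best of 12, 5, 5, 15); Firm A gets 3.
Among 15, 2, 3, 7, 3, the best is 15 at Tier1. Subgame-perfect outcome: (Tier1, Premium) with payoffs (15, 15).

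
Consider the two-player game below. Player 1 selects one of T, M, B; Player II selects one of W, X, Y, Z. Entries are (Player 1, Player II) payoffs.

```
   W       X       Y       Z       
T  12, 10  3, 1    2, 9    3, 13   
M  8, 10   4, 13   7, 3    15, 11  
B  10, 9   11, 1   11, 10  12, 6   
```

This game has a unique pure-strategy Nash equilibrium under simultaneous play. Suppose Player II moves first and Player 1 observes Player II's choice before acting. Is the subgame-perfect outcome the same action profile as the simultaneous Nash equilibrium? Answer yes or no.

no

Solve by backward induction (Player II leads).
- W: Player 1 compares 12, 8, 10 and picks T; Player II would get 10.
- X: Player 1 compares 3, 4, 11 and picks B; Player II would get 1.
- Y: Player 1 compares 2, 7, 11 and picks B; Player II would get 10.
- Z: Player 1 compares 3, 15, 12 and picks M; Player II would get 11.
Maximizing over 10, 1, 10, 11, Player II chooses Z. Subgame-perfect outcome: (M, Z) with payoffs (15, 11).
Under simultaneous play:
Player 1's best replies: W→T; X→B; Y→B; Z→M.
Player II's best replies: T→Z; M→X; B→Y.
Only (B, Y) has each player best-responding; Nash payoffs (11, 10).
Sequential outcome (M, Z) differs from the Nash profile (B, Y).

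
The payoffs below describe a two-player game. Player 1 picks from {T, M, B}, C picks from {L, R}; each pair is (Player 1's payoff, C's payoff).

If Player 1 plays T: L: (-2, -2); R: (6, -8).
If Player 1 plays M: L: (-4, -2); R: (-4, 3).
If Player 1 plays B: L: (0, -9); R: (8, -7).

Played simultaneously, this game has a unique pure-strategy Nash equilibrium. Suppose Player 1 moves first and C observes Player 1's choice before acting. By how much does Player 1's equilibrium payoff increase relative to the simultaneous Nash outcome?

Backward induction with Player 1 moving first.
- T: C compares -2, -8 and picks L; Player 1 would get -2.
- M: C compares -2, 3 and picks R; Player 1 would get -4.
- B: C compares -9, -7 and picks R; Player 1 would get 8.
Among -2, -4, 8, the best is 8 at B. Subgame-perfect outcome: (B, R) with payoffs (8, -7).
For the simultaneous game, intersect best replies.
Player 1's best replies: L→B; R→B.
C's best replies: T→L; M→R; B→R.
The unique mutual best reply is (B, R), giving (8, -7).
Player 1's commitment gain: 8 − 8 = 0.

0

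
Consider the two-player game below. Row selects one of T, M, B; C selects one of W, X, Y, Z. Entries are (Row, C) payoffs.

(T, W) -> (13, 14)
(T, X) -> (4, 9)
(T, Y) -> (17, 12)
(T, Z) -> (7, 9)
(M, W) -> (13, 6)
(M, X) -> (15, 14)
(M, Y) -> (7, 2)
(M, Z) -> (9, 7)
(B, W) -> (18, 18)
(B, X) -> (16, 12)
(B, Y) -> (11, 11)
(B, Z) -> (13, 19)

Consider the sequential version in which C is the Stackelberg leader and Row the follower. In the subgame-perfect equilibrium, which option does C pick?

Backward induction with C moving first.
- W → Row plays B (best of 13, 13, 18); C gets 18.
- X → Row plays B (best of 4, 15, 16); C gets 12.
- Y → Row plays T (best of 17, 7, 11); C gets 12.
- Z → Row plays B (best of 7, 9, 13); C gets 19.
C's induced payoffs are 18, 12, 12, 19, so C commits to Z. Subgame-perfect outcome: (B, Z) with payoffs (13, 19).

Z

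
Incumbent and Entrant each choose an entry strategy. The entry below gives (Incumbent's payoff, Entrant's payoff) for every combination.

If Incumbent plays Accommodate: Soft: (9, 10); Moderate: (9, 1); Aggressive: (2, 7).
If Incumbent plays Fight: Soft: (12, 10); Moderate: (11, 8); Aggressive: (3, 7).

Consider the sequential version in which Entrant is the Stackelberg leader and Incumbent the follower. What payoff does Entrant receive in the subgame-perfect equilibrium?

Incumbent best-responds to each possible Entrant move:
- Soft: Incumbent compares 9, 12 and picks Fight; Entrant would get 10.
- Moderate: Incumbent compares 9, 11 and picks Fight; Entrant would get 8.
- Aggressive: Incumbent compares 2, 3 and picks Fight; Entrant would get 7.
Among 10, 8, 7, the best is 10 at Soft. Subgame-perfect outcome: (Fight, Soft) with payoffs (12, 10).

10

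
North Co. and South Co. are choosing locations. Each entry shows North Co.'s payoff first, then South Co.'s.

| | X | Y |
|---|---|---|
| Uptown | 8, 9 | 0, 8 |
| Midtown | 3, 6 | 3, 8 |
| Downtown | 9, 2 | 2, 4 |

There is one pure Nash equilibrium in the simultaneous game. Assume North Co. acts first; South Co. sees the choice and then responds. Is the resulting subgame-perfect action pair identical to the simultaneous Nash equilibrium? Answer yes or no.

Solve by backward induction (North Co. leads).
- Uptown: South Co. compares 9, 8 and picks X; North Co. would get 8.
- Midtown: South Co. compares 6, 8 and picks Y; North Co. would get 3.
- Downtown: South Co. compares 2, 4 and picks Y; North Co. would get 2.
North Co.'s induced payoffs are 8, 3, 2, so North Co. commits to Uptown. Subgame-perfect outcome: (Uptown, X) with payoffs (8, 9).
Under simultaneous play:
North Co.'s best replies: X→Downtown; Y→Midtown.
South Co.'s best replies: Uptown→X; Midtown→Y; Downtown→Y.
Only (Midtown, Y) has each player best-responding; Nash payoffs (3, 8).
Sequential outcome (Uptown, X) differs from the Nash profile (Midtown, Y).

no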